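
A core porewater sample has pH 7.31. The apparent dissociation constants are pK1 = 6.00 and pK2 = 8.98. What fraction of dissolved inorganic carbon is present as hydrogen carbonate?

α₁ = 0.934

α₁ = 1 / (1 + [H⁺]/K1 + K2/[H⁺]) = 1 / (1 + 10^-1.31 + 10^-1.67)
   = 1 / (1 + 0.048978 + 0.021380) = 1/1.0704 = 0.9343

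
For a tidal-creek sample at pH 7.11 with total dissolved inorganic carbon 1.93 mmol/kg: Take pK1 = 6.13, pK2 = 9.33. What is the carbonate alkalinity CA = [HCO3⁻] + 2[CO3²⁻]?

CA = [HCO3⁻] + 2[CO3²⁻] = (α₁ + 2α₂)·DIC
At pH 7.11: [H⁺]/K1 = 10^-0.98 = 0.10471, K2/[H⁺] = 10^-2.22 = 0.0060256
α₁ = 1/(1 + 0.10471 + 0.0060256) = 1/1.1107 = 0.9003; α₂ = α₁·K2/[H⁺] = 0.005425
α₁ + 2α₂ = 0.9112
CA = 0.9112 × 1.93 = 1.76 mmol/kg

CA = 1.76 mmol/kg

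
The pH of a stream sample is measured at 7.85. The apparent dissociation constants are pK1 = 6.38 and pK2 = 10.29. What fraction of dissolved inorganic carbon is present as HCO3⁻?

α₁ = 1 / (1 + [H⁺]/K1 + K2/[H⁺]) = 1 / (1 + 10^-1.47 + 10^-2.44)
   = 1 / (1 + 0.033884 + 0.0036308) = 1/1.0375 = 0.9638

α₁ = 0.964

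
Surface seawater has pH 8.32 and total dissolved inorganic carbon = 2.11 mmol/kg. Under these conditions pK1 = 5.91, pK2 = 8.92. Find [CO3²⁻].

α₂ = 1 / (1 + [H⁺]/K2 + [H⁺]²/(K1K2)) = 1 / (1 + 10^+0.60 + 10^-1.81)
   = 1 / (1 + 3.9811 + 0.015488) = 1/4.9966 = 0.2001
[CO3²⁻] = α₂ × DIC = 0.2001 × 2.11 = 0.422 mmol/kg

[CO3²⁻] = 0.422 mmol/kg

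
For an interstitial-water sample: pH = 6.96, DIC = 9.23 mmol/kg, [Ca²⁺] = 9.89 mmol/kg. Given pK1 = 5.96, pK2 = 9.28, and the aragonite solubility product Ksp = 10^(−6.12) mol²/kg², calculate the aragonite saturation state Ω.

α₂ = 1 / (1 + [H⁺]/K2 + [H⁺]²/(K1K2)) = 1 / (1 + 10^+2.32 + 10^+1.32)
   = 1 / (1 + 208.93 + 20.893) = 1/230.82 = 0.004332
[CO3²⁻] = α₂ × DIC = 0.004332 × 9.23 = 0.03999 mmol/kg
Ksp = 10^(−6.12) = 7.586×10^-7
Ω = [Ca²⁺][CO3²⁻]/Ksp = (9.89×10^-3)(3.999×10^-5) / 7.586×10^-7 = 0.521

Ω = 0.521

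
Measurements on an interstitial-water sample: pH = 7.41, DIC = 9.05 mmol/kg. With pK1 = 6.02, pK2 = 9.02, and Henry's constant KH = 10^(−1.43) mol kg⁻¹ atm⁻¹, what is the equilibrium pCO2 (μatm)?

α₀ = 1 / (1 + K1/[H⁺] + K1K2/[H⁺]²) = 1 / (1 + 10^+1.39 + 10^-0.22)
   = 1 / (1 + 24.547 + 0.60256) = 1/26.150 = 0.03824
[CO2*] = α₀ × DIC = 0.03824 × 9.05 = 0.3461 mmol/kg
pCO2 = [CO2*]/KH = 3.461×10^-4 / 3.715×10^-2 = 9310 μatm

pCO2 = 9310 μatm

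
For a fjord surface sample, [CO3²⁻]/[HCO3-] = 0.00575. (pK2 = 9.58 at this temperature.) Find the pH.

pH = 7.34

From K2 = [H⁺][CO3²⁻]/[HCO3-]:  pH = pK2 + log₁₀([CO3²⁻]/[HCO3-])
log₁₀(0.00575) = -2.240
pH = 9.58 + (-2.240) = 7.34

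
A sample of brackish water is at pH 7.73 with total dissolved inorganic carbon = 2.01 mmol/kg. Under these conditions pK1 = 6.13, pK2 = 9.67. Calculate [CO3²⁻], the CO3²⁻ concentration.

α₂ = 1 / (1 + [H⁺]/K2 + [H⁺]²/(K1K2)) = 1 / (1 + 10^+1.94 + 10^+0.34)
   = 1 / (1 + 87.096 + 2.1878) = 1/90.284 = 0.01108
[CO3²⁻] = α₂ × DIC = 0.01108 × 2.01 = 0.0223 mmol/kg

[CO3²⁻] = 0.0223 mmol/kg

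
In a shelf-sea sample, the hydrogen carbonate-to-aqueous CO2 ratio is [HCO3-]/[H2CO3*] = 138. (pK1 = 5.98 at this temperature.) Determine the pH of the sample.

From K1 = [H⁺][HCO3-]/[H2CO3*]:  pH = pK1 + log₁₀([HCO3-]/[H2CO3*])
log₁₀(138) = +2.140
pH = 5.98 + (+2.140) = 8.12

pH = 8.12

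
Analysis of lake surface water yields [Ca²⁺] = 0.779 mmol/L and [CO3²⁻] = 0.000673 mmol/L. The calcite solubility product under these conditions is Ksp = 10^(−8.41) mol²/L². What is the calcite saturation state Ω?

Ksp = 10^(−8.41) = 3.890×10^-9
Ω = [Ca²⁺][CO3²⁻]/Ksp = (0.779×10^-3)(0.000673×10^-3) / 3.890×10^-9 = 0.135

Ω = 0.135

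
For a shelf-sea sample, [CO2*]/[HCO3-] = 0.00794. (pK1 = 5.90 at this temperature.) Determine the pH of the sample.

From K1 = [H⁺][HCO3-]/[CO2*]:  pH = pK1 − log₁₀([CO2*]/[HCO3-])
log₁₀(0.00794) = -2.100
pH = 5.90 − (-2.100) = 8.00

pH = 8.00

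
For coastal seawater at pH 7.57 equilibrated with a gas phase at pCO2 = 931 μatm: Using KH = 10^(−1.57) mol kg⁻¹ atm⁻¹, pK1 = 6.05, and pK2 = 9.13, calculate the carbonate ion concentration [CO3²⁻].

[CO2*] = KH · pCO2 = 10^(−1.57) × 931×10^-6 = 2.506×10^-5 mol/kg
α₀ = 1/(1 + K1/[H⁺] + K1K2/[H⁺]²) = 1/(1 + 10^+1.52 + 10^-0.04) = 0.02855
DIC = [CO2*]/α₀ = 2.506×10^-5 / 0.02855 = 0.8777 mmol/kg
[CO3²⁻] = α₂·DIC; α₂ = 0.02604, so [CO3²⁻] = 0.02604 × 0.8777 = 0.0229 mmol/kg

[CO3²⁻] = 0.0229 mmol/kg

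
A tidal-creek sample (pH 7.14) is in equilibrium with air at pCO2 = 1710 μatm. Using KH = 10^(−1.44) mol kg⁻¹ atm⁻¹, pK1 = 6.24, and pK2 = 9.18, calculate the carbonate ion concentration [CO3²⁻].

[CO2*] = KH · pCO2 = 10^(−1.44) × 1710×10^-6 = 6.209×10^-5 mol/kg
α₀ = 1/(1 + K1/[H⁺] + K1K2/[H⁺]²) = 1/(1 + 10^+0.90 + 10^-1.14) = 0.1109
DIC = [CO2*]/α₀ = 6.209×10^-5 / 0.1109 = 0.5598 mmol/kg
[CO3²⁻] = α₂·DIC; α₂ = 0.008035, so [CO3²⁻] = 0.008035 × 0.5598 = 0.00450 mmol/kg = 4.50 μmol/kg

[CO3²⁻] = 4.50 μmol/kg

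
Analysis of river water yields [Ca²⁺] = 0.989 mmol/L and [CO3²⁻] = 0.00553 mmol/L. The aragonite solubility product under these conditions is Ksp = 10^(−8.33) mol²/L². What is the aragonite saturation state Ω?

Ksp = 10^(−8.33) = 4.677×10^-9
Ω = [Ca²⁺][CO3²⁻]/Ksp = (0.989×10^-3)(0.00553×10^-3) / 4.677×10^-9 = 1.17

Ω = 1.17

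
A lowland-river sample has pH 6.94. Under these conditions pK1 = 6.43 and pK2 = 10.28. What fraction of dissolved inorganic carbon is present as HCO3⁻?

α₁ = 1 / (1 + [H⁺]/K1 + K2/[H⁺]) = 1 / (1 + 10^-0.51 + 10^-3.34)
   = 1 / (1 + 0.30903 + 0.00045709) = 1/1.3095 = 0.7637

α₁ = 0.764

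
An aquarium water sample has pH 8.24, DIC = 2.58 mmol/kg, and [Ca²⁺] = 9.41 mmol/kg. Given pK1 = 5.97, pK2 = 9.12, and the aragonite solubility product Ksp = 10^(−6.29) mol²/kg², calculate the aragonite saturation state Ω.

α₂ = 1 / (1 + [H⁺]/K2 + [H⁺]²/(K1K2)) = 1 / (1 + 10^+0.88 + 10^-1.39)
   = 1 / (1 + 7.5858 + 0.040738) = 1/8.6265 = 0.1159
[CO3²⁻] = α₂ × DIC = 0.1159 × 2.58 = 0.2991 mmol/kg
Ksp = 10^(−6.29) = 5.129×10^-7
Ω = [Ca²⁺][CO3²⁻]/Ksp = (9.41×10^-3)(2.991×10^-4) / 5.129×10^-7 = 5.49

Ω = 5.49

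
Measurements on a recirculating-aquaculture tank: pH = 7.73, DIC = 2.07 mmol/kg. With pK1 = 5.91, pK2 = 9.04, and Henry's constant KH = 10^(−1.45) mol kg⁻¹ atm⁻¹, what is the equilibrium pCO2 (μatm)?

α₀ = 1 / (1 + K1/[H⁺] + K1K2/[H⁺]²) = 1 / (1 + 10^+1.82 + 10^+0.51)
   = 1 / (1 + 66.069 + 3.2359) = 1/70.305 = 0.01422
[CO2*] = α₀ × DIC = 0.01422 × 2.07 = 0.02944 mmol/kg
pCO2 = [CO2*]/KH = 2.944×10^-5 / 3.548×10^-2 = 830 μatm

pCO2 = 830 μatm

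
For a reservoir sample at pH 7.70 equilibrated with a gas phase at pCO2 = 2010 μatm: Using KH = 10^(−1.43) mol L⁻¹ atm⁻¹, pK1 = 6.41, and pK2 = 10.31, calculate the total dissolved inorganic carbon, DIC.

[CO2*] = KH · pCO2 = 10^(−1.43) × 2010×10^-6 = 7.468×10^-5 mol/L
α₀ = 1/(1 + K1/[H⁺] + K1K2/[H⁺]²) = 1/(1 + 10^+1.29 + 10^-1.32) = 0.04867
DIC = [CO2*]/α₀ = 7.468×10^-5 / 0.04867 = 1.53 mmol/L

DIC = 1.53 mmol/L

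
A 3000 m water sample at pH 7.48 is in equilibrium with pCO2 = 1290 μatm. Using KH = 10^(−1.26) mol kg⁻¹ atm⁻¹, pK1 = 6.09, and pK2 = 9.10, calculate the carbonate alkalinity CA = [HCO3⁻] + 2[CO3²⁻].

CA = 1.82 mmol/kg

[CO2*] = KH · pCO2 = 10^(−1.26) × 1290×10^-6 = 7.089×10^-5 mol/kg
α₀ = 1/(1 + K1/[H⁺] + K1K2/[H⁺]²) = 1/(1 + 10^+1.39 + 10^-0.23) = 0.03826
DIC = [CO2*]/α₀ = 7.089×10^-5 / 0.03826 = 1.853 mmol/kg
CA = (α₁ + 2α₂)·DIC = (0.9392 + 2×0.02253) × 1.853 = 1.82 mmol/kg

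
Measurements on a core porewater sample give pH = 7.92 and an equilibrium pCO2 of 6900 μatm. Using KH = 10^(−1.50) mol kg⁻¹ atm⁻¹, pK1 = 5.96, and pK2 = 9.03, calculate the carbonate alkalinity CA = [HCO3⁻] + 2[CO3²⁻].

CA = 23.0 mmol/kg

[CO2*] = KH · pCO2 = 10^(−1.50) × 6900×10^-6 = 2.182×10^-4 mol/kg
α₀ = 1/(1 + K1/[H⁺] + K1K2/[H⁺]²) = 1/(1 + 10^+1.96 + 10^+0.85) = 0.01007
DIC = [CO2*]/α₀ = 2.182×10^-4 / 0.01007 = 21.66 mmol/kg
CA = (α₁ + 2α₂)·DIC = (0.9186 + 2×0.07131) × 21.66 = 23.0 mmol/kg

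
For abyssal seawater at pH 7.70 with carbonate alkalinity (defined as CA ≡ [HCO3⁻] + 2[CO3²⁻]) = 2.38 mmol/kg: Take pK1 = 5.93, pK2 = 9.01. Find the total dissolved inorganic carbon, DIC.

DIC = 2.31 mmol/kg

CA = [HCO3⁻] + 2[CO3²⁻] = (α₁ + 2α₂)·DIC
At pH 7.70: [H⁺]/K1 = 10^-1.77 = 0.016982, K2/[H⁺] = 10^-1.31 = 0.048978
α₁ = 1/(1 + 0.016982 + 0.048978) = 1/1.0660 = 0.9381; α₂ = α₁·K2/[H⁺] = 0.04595
α₁ + 2α₂ = 1.0300
DIC = CA / (α₁ + 2α₂) = 2.38 / 1.0300 = 2.31 mmol/kg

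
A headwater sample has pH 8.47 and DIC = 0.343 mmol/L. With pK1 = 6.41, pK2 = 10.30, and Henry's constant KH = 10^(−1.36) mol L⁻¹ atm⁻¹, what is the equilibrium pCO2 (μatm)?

α₀ = 1 / (1 + K1/[H⁺] + K1K2/[H⁺]²) = 1 / (1 + 10^+2.06 + 10^+0.23)
   = 1 / (1 + 114.82 + 1.6982) = 1/117.51 = 0.008510
[CO2*] = α₀ × DIC = 0.008510 × 0.343 = 0.002919 mmol/L = 2.919 μmol/L
pCO2 = [CO2*]/KH = 2.919×10^-6 / 4.365×10^-2 = 66.9 μatm

pCO2 = 66.9 μatm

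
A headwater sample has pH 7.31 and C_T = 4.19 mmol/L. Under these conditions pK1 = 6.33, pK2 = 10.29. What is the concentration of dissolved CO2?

[CO2*] = 0.397 mmol/L

α₀ = 1 / (1 + K1/[H⁺] + K1K2/[H⁺]²) = 1 / (1 + 10^+0.98 + 10^-2.00)
   = 1 / (1 + 9.5499 + 0.010000) = 1/10.560 = 0.09470
[CO2*] = α₀ × DIC = 0.09470 × 4.19 = 0.397 mmol/L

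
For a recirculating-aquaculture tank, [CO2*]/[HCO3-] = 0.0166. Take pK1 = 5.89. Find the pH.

From K1 = [H⁺][HCO3-]/[CO2*]:  pH = pK1 − log₁₀([CO2*]/[HCO3-])
log₁₀(0.0166) = -1.780
pH = 5.89 − (-1.780) = 7.67

pH = 7.67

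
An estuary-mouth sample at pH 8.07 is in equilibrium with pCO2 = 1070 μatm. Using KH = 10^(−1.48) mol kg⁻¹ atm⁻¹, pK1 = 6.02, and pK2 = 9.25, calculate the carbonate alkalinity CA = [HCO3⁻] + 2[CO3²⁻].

CA = 4.50 mmol/kg

[CO2*] = KH · pCO2 = 10^(−1.48) × 1070×10^-6 = 3.543×10^-5 mol/kg
α₀ = 1/(1 + K1/[H⁺] + K1K2/[H⁺]²) = 1/(1 + 10^+2.05 + 10^+0.87) = 0.008291
DIC = [CO2*]/α₀ = 3.543×10^-5 / 0.008291 = 4.274 mmol/kg
CA = (α₁ + 2α₂)·DIC = (0.9302 + 2×0.06146) × 4.274 = 4.50 mmol/kg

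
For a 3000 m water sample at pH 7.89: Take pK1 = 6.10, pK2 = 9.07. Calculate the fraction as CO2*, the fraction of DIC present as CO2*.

α₀ = 1 / (1 + K1/[H⁺] + K1K2/[H⁺]²) = 1 / (1 + 10^+1.79 + 10^+0.61)
   = 1 / (1 + 61.660 + 4.0738) = 1/66.733 = 0.01499

α₀ = 0.0150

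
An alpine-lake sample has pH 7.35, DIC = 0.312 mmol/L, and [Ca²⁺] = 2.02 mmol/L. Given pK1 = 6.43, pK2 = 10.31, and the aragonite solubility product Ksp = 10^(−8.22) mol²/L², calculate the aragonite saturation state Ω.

Ω = 0.102

α₂ = 1 / (1 + [H⁺]/K2 + [H⁺]²/(K1K2)) = 1 / (1 + 10^+2.96 + 10^+2.04)
   = 1 / (1 + 912.01 + 109.65) = 1/1022.7 = 0.0009778
[CO3²⁻] = α₂ × DIC = 0.0009778 × 0.312 = 0.0003051 mmol/L = 0.3051 μmol/L
Ksp = 10^(−8.22) = 6.026×10^-9
Ω = [Ca²⁺][CO3²⁻]/Ksp = (2.02×10^-3)(3.051×10^-7) / 6.026×10^-9 = 0.102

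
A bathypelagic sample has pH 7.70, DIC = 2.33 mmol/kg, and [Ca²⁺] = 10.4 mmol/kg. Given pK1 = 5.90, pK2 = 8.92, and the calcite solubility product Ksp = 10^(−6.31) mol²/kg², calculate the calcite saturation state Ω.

Ω = 2.77

α₂ = 1 / (1 + [H⁺]/K2 + [H⁺]²/(K1K2)) = 1 / (1 + 10^+1.22 + 10^-0.58)
   = 1 / (1 + 16.596 + 0.26303) = 1/17.859 = 0.05599
[CO3²⁻] = α₂ × DIC = 0.05599 × 2.33 = 0.1305 mmol/kg
Ksp = 10^(−6.31) = 4.898×10^-7
Ω = [Ca²⁺][CO3²⁻]/Ksp = (10.4×10^-3)(1.305×10^-4) / 4.898×10^-7 = 2.77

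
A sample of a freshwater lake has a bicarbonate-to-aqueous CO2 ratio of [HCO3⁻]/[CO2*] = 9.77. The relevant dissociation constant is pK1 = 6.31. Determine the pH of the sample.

From K1 = [H⁺][HCO3⁻]/[CO2*]:  pH = pK1 + log₁₀([HCO3⁻]/[CO2*])
log₁₀(9.77) = +0.990
pH = 6.31 + (+0.990) = 7.30

pH = 7.30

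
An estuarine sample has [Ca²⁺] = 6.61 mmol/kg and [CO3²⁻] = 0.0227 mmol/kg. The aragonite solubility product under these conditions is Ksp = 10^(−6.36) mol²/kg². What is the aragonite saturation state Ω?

Ksp = 10^(−6.36) = 4.365×10^-7
Ω = [Ca²⁺][CO3²⁻]/Ksp = (6.61×10^-3)(0.0227×10^-3) / 4.365×10^-7 = 0.344

Ω = 0.344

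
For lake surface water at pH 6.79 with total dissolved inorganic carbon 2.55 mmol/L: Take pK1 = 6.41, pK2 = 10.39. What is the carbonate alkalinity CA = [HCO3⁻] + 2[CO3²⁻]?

CA = [HCO3⁻] + 2[CO3²⁻] = (α₁ + 2α₂)·DIC
At pH 6.79: [H⁺]/K1 = 10^-0.38 = 0.41687, K2/[H⁺] = 10^-3.60 = 0.00025119
α₁ = 1/(1 + 0.41687 + 0.00025119) = 1/1.4171 = 0.7057; α₂ = α₁·K2/[H⁺] = 0.0001773
α₁ + 2α₂ = 0.7060
CA = 0.7060 × 2.55 = 1.80 mmol/L

CA = 1.80 mmol/L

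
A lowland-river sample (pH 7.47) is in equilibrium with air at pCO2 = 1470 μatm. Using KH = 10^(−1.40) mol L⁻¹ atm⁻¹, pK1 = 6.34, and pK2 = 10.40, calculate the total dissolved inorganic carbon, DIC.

DIC = 0.849 mmol/L

[CO2*] = KH · pCO2 = 10^(−1.40) × 1470×10^-6 = 5.852×10^-5 mol/L
α₀ = 1/(1 + K1/[H⁺] + K1K2/[H⁺]²) = 1/(1 + 10^+1.13 + 10^-1.80) = 0.06894
DIC = [CO2*]/α₀ = 5.852×10^-5 / 0.06894 = 0.849 mmol/L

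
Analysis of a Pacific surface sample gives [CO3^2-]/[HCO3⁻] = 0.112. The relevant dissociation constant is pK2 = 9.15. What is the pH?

From K2 = [H⁺][CO3^2-]/[HCO3⁻]:  pH = pK2 + log₁₀([CO3^2-]/[HCO3⁻])
log₁₀(0.112) = -0.951
pH = 9.15 + (-0.951) = 8.20

pH = 8.20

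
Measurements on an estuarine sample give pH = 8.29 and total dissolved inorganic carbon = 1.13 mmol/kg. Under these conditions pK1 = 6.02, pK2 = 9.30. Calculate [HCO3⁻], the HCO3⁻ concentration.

[HCO3⁻] = 1.02 mmol/kg

α₁ = 1 / (1 + [H⁺]/K1 + K2/[H⁺]) = 1 / (1 + 10^-2.27 + 10^-1.01)
   = 1 / (1 + 0.0053703 + 0.097724) = 1/1.1031 = 0.9065
[HCO3⁻] = α₁ × DIC = 0.9065 × 1.13 = 1.02 mmol/kg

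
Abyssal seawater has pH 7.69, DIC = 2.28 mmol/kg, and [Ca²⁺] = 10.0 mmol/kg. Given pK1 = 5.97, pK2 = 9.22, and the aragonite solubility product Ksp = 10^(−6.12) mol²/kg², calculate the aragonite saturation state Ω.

α₂ = 1 / (1 + [H⁺]/K2 + [H⁺]²/(K1K2)) = 1 / (1 + 10^+1.53 + 10^-0.19)
   = 1 / (1 + 33.884 + 0.64565) = 1/35.530 = 0.02815
[CO3²⁻] = α₂ × DIC = 0.02815 × 2.28 = 0.06417 mmol/kg
Ksp = 10^(−6.12) = 7.586×10^-7
Ω = [Ca²⁺][CO3²⁻]/Ksp = (10.0×10^-3)(6.417×10^-5) / 7.586×10^-7 = 0.846

Ω = 0.846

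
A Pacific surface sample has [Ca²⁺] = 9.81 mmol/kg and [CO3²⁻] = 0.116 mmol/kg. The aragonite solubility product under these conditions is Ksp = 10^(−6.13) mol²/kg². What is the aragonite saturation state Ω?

Ksp = 10^(−6.13) = 7.413×10^-7
Ω = [Ca²⁺][CO3²⁻]/Ksp = (9.81×10^-3)(0.116×10^-3) / 7.413×10^-7 = 1.54

Ω = 1.54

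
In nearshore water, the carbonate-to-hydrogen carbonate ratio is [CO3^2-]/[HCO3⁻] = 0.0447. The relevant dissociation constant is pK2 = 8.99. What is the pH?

pH = 7.64

From K2 = [H⁺][CO3^2-]/[HCO3⁻]:  pH = pK2 + log₁₀([CO3^2-]/[HCO3⁻])
log₁₀(0.0447) = -1.350
pH = 8.99 + (-1.350) = 7.64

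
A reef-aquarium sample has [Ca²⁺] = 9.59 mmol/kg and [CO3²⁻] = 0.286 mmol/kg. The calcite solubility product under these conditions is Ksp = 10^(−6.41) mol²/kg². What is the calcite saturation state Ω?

Ksp = 10^(−6.41) = 3.890×10^-7
Ω = [Ca²⁺][CO3²⁻]/Ksp = (9.59×10^-3)(0.286×10^-3) / 3.890×10^-7 = 7.05

Ω = 7.05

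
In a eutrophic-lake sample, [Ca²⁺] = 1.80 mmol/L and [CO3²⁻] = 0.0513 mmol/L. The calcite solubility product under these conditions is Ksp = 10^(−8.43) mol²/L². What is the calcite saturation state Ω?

Ksp = 10^(−8.43) = 3.715×10^-9
Ω = [Ca²⁺][CO3²⁻]/Ksp = (1.80×10^-3)(0.0513×10^-3) / 3.715×10^-9 = 24.9

Ω = 24.9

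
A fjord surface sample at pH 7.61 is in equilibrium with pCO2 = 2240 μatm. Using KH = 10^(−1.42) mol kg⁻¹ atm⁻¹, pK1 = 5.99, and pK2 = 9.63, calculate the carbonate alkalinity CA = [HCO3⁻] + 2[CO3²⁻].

CA = 3.62 mmol/kg

[CO2*] = KH · pCO2 = 10^(−1.42) × 2240×10^-6 = 8.516×10^-5 mol/kg
α₀ = 1/(1 + K1/[H⁺] + K1K2/[H⁺]²) = 1/(1 + 10^+1.62 + 10^-0.40) = 0.02321
DIC = [CO2*]/α₀ = 8.516×10^-5 / 0.02321 = 3.669 mmol/kg
CA = (α₁ + 2α₂)·DIC = (0.9676 + 2×0.009240) × 3.669 = 3.62 mmol/kg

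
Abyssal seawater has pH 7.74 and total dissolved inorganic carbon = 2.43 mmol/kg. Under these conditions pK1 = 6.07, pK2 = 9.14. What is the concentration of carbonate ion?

α₂ = 1 / (1 + [H⁺]/K2 + [H⁺]²/(K1K2)) = 1 / (1 + 10^+1.40 + 10^-0.27)
   = 1 / (1 + 25.119 + 0.53703) = 1/26.656 = 0.03752
[CO3²⁻] = α₂ × DIC = 0.03752 × 2.43 = 0.0912 mmol/kg

[CO3²⁻] = 0.0912 mmol/kg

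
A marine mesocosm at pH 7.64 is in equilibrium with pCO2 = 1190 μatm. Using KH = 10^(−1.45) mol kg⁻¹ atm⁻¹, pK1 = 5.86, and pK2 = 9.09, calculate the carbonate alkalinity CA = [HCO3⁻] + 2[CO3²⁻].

[CO2*] = KH · pCO2 = 10^(−1.45) × 1190×10^-6 = 4.222×10^-5 mol/kg
α₀ = 1/(1 + K1/[H⁺] + K1K2/[H⁺]²) = 1/(1 + 10^+1.78 + 10^+0.33) = 0.01577
DIC = [CO2*]/α₀ = 4.222×10^-5 / 0.01577 = 2.677 mmol/kg
CA = (α₁ + 2α₂)·DIC = (0.9505 + 2×0.03373) × 2.677 = 2.72 mmol/kg

CA = 2.72 mmol/kg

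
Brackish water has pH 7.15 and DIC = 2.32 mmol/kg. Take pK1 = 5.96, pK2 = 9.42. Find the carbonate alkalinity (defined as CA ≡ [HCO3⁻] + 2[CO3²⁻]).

CA = 2.19 mmol/kg

CA = [HCO3⁻] + 2[CO3²⁻] = (α₁ + 2α₂)·DIC
At pH 7.15: [H⁺]/K1 = 10^-1.19 = 0.064565, K2/[H⁺] = 10^-2.27 = 0.0053703
α₁ = 1/(1 + 0.064565 + 0.0053703) = 1/1.0699 = 0.9346; α₂ = α₁·K2/[H⁺] = 0.005019
α₁ + 2α₂ = 0.9447
CA = 0.9447 × 2.32 = 2.19 mmol/kg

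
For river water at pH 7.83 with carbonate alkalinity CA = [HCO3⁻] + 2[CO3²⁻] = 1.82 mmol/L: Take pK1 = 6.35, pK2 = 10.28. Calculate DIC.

CA = [HCO3⁻] + 2[CO3²⁻] = (α₁ + 2α₂)·DIC
At pH 7.83: [H⁺]/K1 = 10^-1.48 = 0.033113, K2/[H⁺] = 10^-2.45 = 0.0035481
α₁ = 1/(1 + 0.033113 + 0.0035481) = 1/1.0367 = 0.9646; α₂ = α₁·K2/[H⁺] = 0.003423
α₁ + 2α₂ = 0.9715
DIC = CA / (α₁ + 2α₂) = 1.82 / 0.9715 = 1.87 mmol/L

DIC = 1.87 mmol/L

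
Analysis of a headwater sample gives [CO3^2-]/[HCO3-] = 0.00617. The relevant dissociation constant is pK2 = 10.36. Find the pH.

From K2 = [H⁺][CO3^2-]/[HCO3-]:  pH = pK2 + log₁₀([CO3^2-]/[HCO3-])
log₁₀(0.00617) = -2.210
pH = 10.36 + (-2.210) = 8.15

pH = 8.15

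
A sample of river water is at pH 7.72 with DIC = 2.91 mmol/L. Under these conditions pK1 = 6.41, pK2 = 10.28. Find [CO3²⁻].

[CO3²⁻] = 7.62 μmol/L

α₂ = 1 / (1 + [H⁺]/K2 + [H⁺]²/(K1K2)) = 1 / (1 + 10^+2.56 + 10^+1.25)
   = 1 / (1 + 363.08 + 17.783) = 1/381.86 = 0.002619
[CO3²⁻] = α₂ × DIC = 0.002619 × 2.91 = 0.00762 mmol/L = 7.62 μmol/L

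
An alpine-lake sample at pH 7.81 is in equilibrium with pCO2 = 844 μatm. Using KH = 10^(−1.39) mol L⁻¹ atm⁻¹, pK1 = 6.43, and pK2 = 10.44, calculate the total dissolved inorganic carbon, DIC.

DIC = 0.861 mmol/L

[CO2*] = KH · pCO2 = 10^(−1.39) × 844×10^-6 = 3.438×10^-5 mol/L
α₀ = 1/(1 + K1/[H⁺] + K1K2/[H⁺]²) = 1/(1 + 10^+1.38 + 10^-1.25) = 0.03993
DIC = [CO2*]/α₀ = 3.438×10^-5 / 0.03993 = 0.861 mmol/L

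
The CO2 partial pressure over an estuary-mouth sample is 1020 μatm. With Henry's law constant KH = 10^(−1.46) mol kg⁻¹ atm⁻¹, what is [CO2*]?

KH = 10^(−1.46) = 3.467×10^-2 mol kg⁻¹ atm⁻¹
[CO2*] = KH · pCO2 = 3.467×10^-2 × 1020×10^-6 atm = 3.54×10^-5 mol/kg

[CO2*] = 35.4 μmol/kg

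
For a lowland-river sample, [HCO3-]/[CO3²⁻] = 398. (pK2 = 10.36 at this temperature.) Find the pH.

From K2 = [H⁺][CO3²⁻]/[HCO3-]:  pH = pK2 − log₁₀([HCO3-]/[CO3²⁻])
log₁₀(398) = +2.600
pH = 10.36 − (+2.600) = 7.76

pH = 7.76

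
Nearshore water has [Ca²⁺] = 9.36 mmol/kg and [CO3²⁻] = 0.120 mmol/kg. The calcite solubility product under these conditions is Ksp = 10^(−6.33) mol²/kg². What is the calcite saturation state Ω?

Ksp = 10^(−6.33) = 4.677×10^-7
Ω = [Ca²⁺][CO3²⁻]/Ksp = (9.36×10^-3)(0.120×10^-3) / 4.677×10^-7 = 2.40

Ω = 2.40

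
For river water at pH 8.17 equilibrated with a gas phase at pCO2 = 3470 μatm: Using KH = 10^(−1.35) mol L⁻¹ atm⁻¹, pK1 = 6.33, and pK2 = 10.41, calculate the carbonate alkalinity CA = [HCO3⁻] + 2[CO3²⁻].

CA = 10.8 mmol/L

[CO2*] = KH · pCO2 = 10^(−1.35) × 3470×10^-6 = 1.550×10^-4 mol/L
α₀ = 1/(1 + K1/[H⁺] + K1K2/[H⁺]²) = 1/(1 + 10^+1.84 + 10^-0.40) = 0.01417
DIC = [CO2*]/α₀ = 1.550×10^-4 / 0.01417 = 10.94 mmol/L
CA = (α₁ + 2α₂)·DIC = (0.9802 + 2×0.005640) × 10.94 = 10.8 mmol/L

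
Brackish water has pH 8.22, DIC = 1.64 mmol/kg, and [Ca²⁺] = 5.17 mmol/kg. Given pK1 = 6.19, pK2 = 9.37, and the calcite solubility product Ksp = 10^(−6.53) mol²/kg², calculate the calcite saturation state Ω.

Ω = 1.88

α₂ = 1 / (1 + [H⁺]/K2 + [H⁺]²/(K1K2)) = 1 / (1 + 10^+1.15 + 10^-0.88)
   = 1 / (1 + 14.125 + 0.13183) = 1/15.257 = 0.06554
[CO3²⁻] = α₂ × DIC = 0.06554 × 1.64 = 0.1075 mmol/kg
Ksp = 10^(−6.53) = 2.951×10^-7
Ω = [Ca²⁺][CO3²⁻]/Ksp = (5.17×10^-3)(1.075×10^-4) / 2.951×10^-7 = 1.88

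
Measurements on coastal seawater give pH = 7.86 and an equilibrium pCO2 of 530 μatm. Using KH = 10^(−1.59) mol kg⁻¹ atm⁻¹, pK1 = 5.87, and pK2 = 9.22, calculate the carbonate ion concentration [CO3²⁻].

[CO2*] = KH · pCO2 = 10^(−1.59) × 530×10^-6 = 1.362×10^-5 mol/kg
α₀ = 1/(1 + K1/[H⁺] + K1K2/[H⁺]²) = 1/(1 + 10^+1.99 + 10^+0.63) = 0.009710
DIC = [CO2*]/α₀ = 1.362×10^-5 / 0.009710 = 1.403 mmol/kg
[CO3²⁻] = α₂·DIC; α₂ = 0.04142, so [CO3²⁻] = 0.04142 × 1.403 = 0.0581 mmol/kg

[CO3²⁻] = 0.0581 mmol/kg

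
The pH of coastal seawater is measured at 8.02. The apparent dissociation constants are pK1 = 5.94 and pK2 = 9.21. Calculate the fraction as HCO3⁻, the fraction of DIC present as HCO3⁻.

α₁ = 1 / (1 + [H⁺]/K1 + K2/[H⁺]) = 1 / (1 + 10^-2.08 + 10^-1.19)
   = 1 / (1 + 0.0083176 + 0.064565) = 1/1.0729 = 0.9321

α₁ = 0.932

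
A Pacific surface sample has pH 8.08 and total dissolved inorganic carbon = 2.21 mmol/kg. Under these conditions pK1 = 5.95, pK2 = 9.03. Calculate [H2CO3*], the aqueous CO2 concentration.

[CO2*] = 14.6 μmol/kg

α₀ = 1 / (1 + K1/[H⁺] + K1K2/[H⁺]²) = 1 / (1 + 10^+2.13 + 10^+1.18)
   = 1 / (1 + 134.90 + 15.136) = 1/151.03 = 0.006621
[CO2*] = α₀ × DIC = 0.006621 × 2.21 = 0.0146 mmol/kg = 14.6 μmol/kg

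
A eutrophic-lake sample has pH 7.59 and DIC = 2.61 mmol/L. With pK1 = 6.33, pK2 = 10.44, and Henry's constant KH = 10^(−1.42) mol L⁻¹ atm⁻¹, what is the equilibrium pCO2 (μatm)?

pCO2 = 3570 μatm

α₀ = 1 / (1 + K1/[H⁺] + K1K2/[H⁺]²) = 1 / (1 + 10^+1.26 + 10^-1.59)
   = 1 / (1 + 18.197 + 0.025704) = 1/19.223 = 0.05202
[CO2*] = α₀ × DIC = 0.05202 × 2.61 = 0.1358 mmol/L
pCO2 = [CO2*]/KH = 1.358×10^-4 / 3.802×10^-2 = 3570 μatm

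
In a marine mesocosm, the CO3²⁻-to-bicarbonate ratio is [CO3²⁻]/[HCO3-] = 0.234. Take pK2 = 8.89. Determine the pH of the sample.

pH = 8.26

From K2 = [H⁺][CO3²⁻]/[HCO3-]:  pH = pK2 + log₁₀([CO3²⁻]/[HCO3-])
log₁₀(0.234) = -0.631
pH = 8.89 + (-0.631) = 8.26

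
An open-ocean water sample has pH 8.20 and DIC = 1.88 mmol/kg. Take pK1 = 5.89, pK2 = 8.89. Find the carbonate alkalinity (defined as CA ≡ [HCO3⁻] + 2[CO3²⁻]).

CA = 2.19 mmol/kg

CA = [HCO3⁻] + 2[CO3²⁻] = (α₁ + 2α₂)·DIC
At pH 8.20: [H⁺]/K1 = 10^-2.31 = 0.0048978, K2/[H⁺] = 10^-0.69 = 0.20417
α₁ = 1/(1 + 0.0048978 + 0.20417) = 1/1.2091 = 0.8271; α₂ = α₁·K2/[H⁺] = 0.1689
α₁ + 2α₂ = 1.1648
CA = 1.1648 × 1.88 = 2.19 mmol/kg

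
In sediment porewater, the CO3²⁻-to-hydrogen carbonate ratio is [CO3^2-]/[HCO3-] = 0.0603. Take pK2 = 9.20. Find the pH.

pH = 7.98

From K2 = [H⁺][CO3^2-]/[HCO3-]:  pH = pK2 + log₁₀([CO3^2-]/[HCO3-])
log₁₀(0.0603) = -1.220
pH = 9.20 + (-1.220) = 7.98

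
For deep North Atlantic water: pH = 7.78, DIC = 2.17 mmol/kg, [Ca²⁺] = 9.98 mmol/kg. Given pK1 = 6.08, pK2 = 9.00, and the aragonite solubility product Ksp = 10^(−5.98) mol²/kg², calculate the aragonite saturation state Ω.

Ω = 1.15

α₂ = 1 / (1 + [H⁺]/K2 + [H⁺]²/(K1K2)) = 1 / (1 + 10^+1.22 + 10^-0.48)
   = 1 / (1 + 16.596 + 0.33113) = 1/17.927 = 0.05578
[CO3²⁻] = α₂ × DIC = 0.05578 × 2.17 = 0.1210 mmol/kg
Ksp = 10^(−5.98) = 1.047×10^-6
Ω = [Ca²⁺][CO3²⁻]/Ksp = (9.98×10^-3)(1.210×10^-4) / 1.047×10^-6 = 1.15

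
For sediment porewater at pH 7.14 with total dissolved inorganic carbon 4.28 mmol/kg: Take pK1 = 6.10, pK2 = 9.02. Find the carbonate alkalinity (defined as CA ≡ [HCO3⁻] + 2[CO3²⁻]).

CA = [HCO3⁻] + 2[CO3²⁻] = (α₁ + 2α₂)·DIC
At pH 7.14: [H⁺]/K1 = 10^-1.04 = 0.091201, K2/[H⁺] = 10^-1.88 = 0.013183
α₁ = 1/(1 + 0.091201 + 0.013183) = 1/1.1044 = 0.9055; α₂ = α₁·K2/[H⁺] = 0.01194
α₁ + 2α₂ = 0.9294
CA = 0.9294 × 4.28 = 3.98 mmol/kg

CA = 3.98 mmol/kg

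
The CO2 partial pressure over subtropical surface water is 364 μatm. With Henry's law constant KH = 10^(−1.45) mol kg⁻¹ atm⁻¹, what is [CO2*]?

[CO2*] = 12.9 μmol/kg

KH = 10^(−1.45) = 3.548×10^-2 mol kg⁻¹ atm⁻¹
[CO2*] = KH · pCO2 = 3.548×10^-2 × 364×10^-6 atm = 1.29×10^-5 mol/kg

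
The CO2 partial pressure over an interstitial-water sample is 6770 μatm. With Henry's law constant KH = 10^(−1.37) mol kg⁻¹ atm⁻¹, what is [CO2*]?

[CO2*] = 289 μmol/kg

KH = 10^(−1.37) = 4.266×10^-2 mol kg⁻¹ atm⁻¹
[CO2*] = KH · pCO2 = 4.266×10^-2 × 6770×10^-6 atm = 2.89×10^-4 mol/kg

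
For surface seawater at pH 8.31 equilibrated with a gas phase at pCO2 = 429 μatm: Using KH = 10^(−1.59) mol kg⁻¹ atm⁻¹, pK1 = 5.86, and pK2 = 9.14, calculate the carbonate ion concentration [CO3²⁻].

[CO3²⁻] = 0.460 mmol/kg

[CO2*] = KH · pCO2 = 10^(−1.59) × 429×10^-6 = 1.103×10^-5 mol/kg
α₀ = 1/(1 + K1/[H⁺] + K1K2/[H⁺]²) = 1/(1 + 10^+2.45 + 10^+1.62) = 0.003081
DIC = [CO2*]/α₀ = 1.103×10^-5 / 0.003081 = 3.579 mmol/kg
[CO3²⁻] = α₂·DIC; α₂ = 0.1285, so [CO3²⁻] = 0.1285 × 3.579 = 0.460 mmol/kg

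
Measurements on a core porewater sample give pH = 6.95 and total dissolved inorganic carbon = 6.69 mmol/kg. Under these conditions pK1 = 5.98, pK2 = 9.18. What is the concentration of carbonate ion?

α₂ = 1 / (1 + [H⁺]/K2 + [H⁺]²/(K1K2)) = 1 / (1 + 10^+2.23 + 10^+1.26)
   = 1 / (1 + 169.82 + 18.197) = 1/189.02 = 0.005290
[CO3²⁻] = α₂ × DIC = 0.005290 × 6.69 = 0.0354 mmol/kg

[CO3²⁻] = 0.0354 mmol/kg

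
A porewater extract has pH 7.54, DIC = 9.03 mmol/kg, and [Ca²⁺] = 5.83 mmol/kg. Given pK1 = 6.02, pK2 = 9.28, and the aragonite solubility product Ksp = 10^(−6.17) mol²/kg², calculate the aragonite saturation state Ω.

Ω = 1.35

α₂ = 1 / (1 + [H⁺]/K2 + [H⁺]²/(K1K2)) = 1 / (1 + 10^+1.74 + 10^+0.22)
   = 1 / (1 + 54.954 + 1.6596) = 1/57.614 = 0.01736
[CO3²⁻] = α₂ × DIC = 0.01736 × 9.03 = 0.1567 mmol/kg
Ksp = 10^(−6.17) = 6.761×10^-7
Ω = [Ca²⁺][CO3²⁻]/Ksp = (5.83×10^-3)(1.567×10^-4) / 6.761×10^-7 = 1.35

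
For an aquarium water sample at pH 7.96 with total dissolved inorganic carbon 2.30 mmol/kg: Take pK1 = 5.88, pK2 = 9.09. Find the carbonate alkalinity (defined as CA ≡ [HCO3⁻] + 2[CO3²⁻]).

CA = [HCO3⁻] + 2[CO3²⁻] = (α₁ + 2α₂)·DIC
At pH 7.96: [H⁺]/K1 = 10^-2.08 = 0.0083176, K2/[H⁺] = 10^-1.13 = 0.074131
α₁ = 1/(1 + 0.0083176 + 0.074131) = 1/1.0824 = 0.9238; α₂ = α₁·K2/[H⁺] = 0.06848
α₁ + 2α₂ = 1.0608
CA = 1.0608 × 2.30 = 2.44 mmol/kg

CA = 2.44 mmol/kg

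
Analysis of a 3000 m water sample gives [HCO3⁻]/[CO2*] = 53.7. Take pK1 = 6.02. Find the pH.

From K1 = [H⁺][HCO3⁻]/[CO2*]:  pH = pK1 + log₁₀([HCO3⁻]/[CO2*])
log₁₀(53.7) = +1.730
pH = 6.02 + (+1.730) = 7.75

pH = 7.75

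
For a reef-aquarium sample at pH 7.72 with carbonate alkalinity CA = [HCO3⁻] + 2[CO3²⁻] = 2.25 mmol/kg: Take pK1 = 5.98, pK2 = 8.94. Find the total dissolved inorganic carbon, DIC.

CA = [HCO3⁻] + 2[CO3²⁻] = (α₁ + 2α₂)·DIC
At pH 7.72: [H⁺]/K1 = 10^-1.74 = 0.018197, K2/[H⁺] = 10^-1.22 = 0.060256
α₁ = 1/(1 + 0.018197 + 0.060256) = 1/1.0785 = 0.9273; α₂ = α₁·K2/[H⁺] = 0.05587
α₁ + 2α₂ = 1.0390
DIC = CA / (α₁ + 2α₂) = 2.25 / 1.0390 = 2.17 mmol/kg

DIC = 2.17 mmol/kg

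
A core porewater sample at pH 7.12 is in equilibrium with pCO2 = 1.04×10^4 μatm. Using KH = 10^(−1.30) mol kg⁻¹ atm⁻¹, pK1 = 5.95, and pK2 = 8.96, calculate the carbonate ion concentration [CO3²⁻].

[CO2*] = KH · pCO2 = 10^(−1.30) × 1.04×10^4×10^-6 = 5.212×10^-4 mol/kg
α₀ = 1/(1 + K1/[H⁺] + K1K2/[H⁺]²) = 1/(1 + 10^+1.17 + 10^-0.67) = 0.06248
DIC = [CO2*]/α₀ = 5.212×10^-4 / 0.06248 = 8.342 mmol/kg
[CO3²⁻] = α₂·DIC; α₂ = 0.01336, so [CO3²⁻] = 0.01336 × 8.342 = 0.111 mmol/kg

[CO3²⁻] = 0.111 mmol/kg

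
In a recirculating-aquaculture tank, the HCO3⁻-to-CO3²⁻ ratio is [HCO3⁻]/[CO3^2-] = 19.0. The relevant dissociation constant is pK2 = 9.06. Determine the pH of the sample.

pH = 7.78

From K2 = [H⁺][CO3^2-]/[HCO3⁻]:  pH = pK2 − log₁₀([HCO3⁻]/[CO3^2-])
log₁₀(19.0) = +1.279
pH = 9.06 − (+1.279) = 7.78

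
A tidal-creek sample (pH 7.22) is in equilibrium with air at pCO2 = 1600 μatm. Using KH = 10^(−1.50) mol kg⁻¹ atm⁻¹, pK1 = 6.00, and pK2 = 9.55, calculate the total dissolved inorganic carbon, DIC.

[CO2*] = KH · pCO2 = 10^(−1.50) × 1600×10^-6 = 5.060×10^-5 mol/kg
α₀ = 1/(1 + K1/[H⁺] + K1K2/[H⁺]²) = 1/(1 + 10^+1.22 + 10^-1.11) = 0.05658
DIC = [CO2*]/α₀ = 5.060×10^-5 / 0.05658 = 0.894 mmol/kg

DIC = 0.894 mmol/kg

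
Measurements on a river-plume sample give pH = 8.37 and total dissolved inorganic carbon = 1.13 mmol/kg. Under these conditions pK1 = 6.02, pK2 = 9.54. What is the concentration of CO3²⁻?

α₂ = 1 / (1 + [H⁺]/K2 + [H⁺]²/(K1K2)) = 1 / (1 + 10^+1.17 + 10^-1.18)
   = 1 / (1 + 14.791 + 0.066069) = 1/15.857 = 0.06306
[CO3²⁻] = α₂ × DIC = 0.06306 × 1.13 = 0.0713 mmol/kg

[CO3²⁻] = 0.0713 mmol/kg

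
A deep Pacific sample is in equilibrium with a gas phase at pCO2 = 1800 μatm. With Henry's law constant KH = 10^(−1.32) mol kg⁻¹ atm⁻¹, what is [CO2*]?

[CO2*] = 86.2 μmol/kg

KH = 10^(−1.32) = 4.786×10^-2 mol kg⁻¹ atm⁻¹
[CO2*] = KH · pCO2 = 4.786×10^-2 × 1800×10^-6 atm = 8.62×10^-5 mol/kg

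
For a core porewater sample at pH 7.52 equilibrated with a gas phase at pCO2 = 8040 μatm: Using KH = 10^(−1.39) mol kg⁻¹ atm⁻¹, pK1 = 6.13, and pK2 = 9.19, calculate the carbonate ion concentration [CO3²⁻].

[CO3²⁻] = 0.172 mmol/kg

[CO2*] = KH · pCO2 = 10^(−1.39) × 8040×10^-6 = 3.275×10^-4 mol/kg
α₀ = 1/(1 + K1/[H⁺] + K1K2/[H⁺]²) = 1/(1 + 10^+1.39 + 10^-0.28) = 0.03836
DIC = [CO2*]/α₀ = 3.275×10^-4 / 0.03836 = 8.539 mmol/kg
[CO3²⁻] = α₂·DIC; α₂ = 0.02013, so [CO3²⁻] = 0.02013 × 8.539 = 0.172 mmol/kg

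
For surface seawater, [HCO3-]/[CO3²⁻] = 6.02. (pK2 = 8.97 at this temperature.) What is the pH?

From K2 = [H⁺][CO3²⁻]/[HCO3-]:  pH = pK2 − log₁₀([HCO3-]/[CO3²⁻])
log₁₀(6.02) = +0.780
pH = 8.97 − (+0.780) = 8.19

pH = 8.19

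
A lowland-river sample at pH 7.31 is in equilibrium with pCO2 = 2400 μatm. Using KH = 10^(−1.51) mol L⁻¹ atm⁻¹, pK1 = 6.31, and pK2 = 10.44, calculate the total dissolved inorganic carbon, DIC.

DIC = 0.816 mmol/L

[CO2*] = KH · pCO2 = 10^(−1.51) × 2400×10^-6 = 7.417×10^-5 mol/L
α₀ = 1/(1 + K1/[H⁺] + K1K2/[H⁺]²) = 1/(1 + 10^+1.00 + 10^-2.13) = 0.09085
DIC = [CO2*]/α₀ = 7.417×10^-5 / 0.09085 = 0.816 mmol/L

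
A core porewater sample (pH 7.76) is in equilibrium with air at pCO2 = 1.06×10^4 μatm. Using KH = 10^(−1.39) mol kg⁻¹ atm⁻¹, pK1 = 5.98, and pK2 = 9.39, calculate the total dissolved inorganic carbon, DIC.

DIC = 27.1 mmol/kg

[CO2*] = KH · pCO2 = 10^(−1.39) × 1.06×10^4×10^-6 = 4.318×10^-4 mol/kg
α₀ = 1/(1 + K1/[H⁺] + K1K2/[H⁺]²) = 1/(1 + 10^+1.78 + 10^+0.15) = 0.01596
DIC = [CO2*]/α₀ = 4.318×10^-4 / 0.01596 = 27.1 mmol/kg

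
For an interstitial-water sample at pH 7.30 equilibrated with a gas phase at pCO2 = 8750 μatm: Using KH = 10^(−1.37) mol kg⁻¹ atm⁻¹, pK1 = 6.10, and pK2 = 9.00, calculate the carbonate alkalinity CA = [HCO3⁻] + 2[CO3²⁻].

[CO2*] = KH · pCO2 = 10^(−1.37) × 8750×10^-6 = 3.733×10^-4 mol/kg
α₀ = 1/(1 + K1/[H⁺] + K1K2/[H⁺]²) = 1/(1 + 10^+1.20 + 10^-0.50) = 0.05826
DIC = [CO2*]/α₀ = 3.733×10^-4 / 0.05826 = 6.407 mmol/kg
CA = (α₁ + 2α₂)·DIC = (0.9233 + 2×0.01842) × 6.407 = 6.15 mmol/kg

CA = 6.15 mmol/kg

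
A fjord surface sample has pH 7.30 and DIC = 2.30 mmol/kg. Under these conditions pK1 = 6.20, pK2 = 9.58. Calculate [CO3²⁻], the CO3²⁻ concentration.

α₂ = 1 / (1 + [H⁺]/K2 + [H⁺]²/(K1K2)) = 1 / (1 + 10^+2.28 + 10^+1.18)
   = 1 / (1 + 190.55 + 15.136) = 1/206.68 = 0.004838
[CO3²⁻] = α₂ × DIC = 0.004838 × 2.30 = 0.0111 mmol/kg = 11.1 μmol/kg

[CO3²⁻] = 11.1 μmol/kg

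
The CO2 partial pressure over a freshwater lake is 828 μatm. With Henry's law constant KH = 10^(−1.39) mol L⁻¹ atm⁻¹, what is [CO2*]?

[CO2*] = 33.7 μmol/L

KH = 10^(−1.39) = 4.074×10^-2 mol L⁻¹ atm⁻¹
[CO2*] = KH · pCO2 = 4.074×10^-2 × 828×10^-6 atm = 3.37×10^-5 mol/L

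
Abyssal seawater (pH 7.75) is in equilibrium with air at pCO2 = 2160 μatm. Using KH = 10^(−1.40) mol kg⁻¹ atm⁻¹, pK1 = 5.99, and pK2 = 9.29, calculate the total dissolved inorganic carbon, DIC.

DIC = 5.18 mmol/kg

[CO2*] = KH · pCO2 = 10^(−1.40) × 2160×10^-6 = 8.599×10^-5 mol/kg
α₀ = 1/(1 + K1/[H⁺] + K1K2/[H⁺]²) = 1/(1 + 10^+1.76 + 10^+0.22) = 0.01661
DIC = [CO2*]/α₀ = 8.599×10^-5 / 0.01661 = 5.18 mmol/kg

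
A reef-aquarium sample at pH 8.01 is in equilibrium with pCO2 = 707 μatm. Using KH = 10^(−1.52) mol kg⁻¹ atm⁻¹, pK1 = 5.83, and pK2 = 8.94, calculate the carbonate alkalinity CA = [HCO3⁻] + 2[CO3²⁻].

[CO2*] = KH · pCO2 = 10^(−1.52) × 707×10^-6 = 2.135×10^-5 mol/kg
α₀ = 1/(1 + K1/[H⁺] + K1K2/[H⁺]²) = 1/(1 + 10^+2.18 + 10^+1.25) = 0.005878
DIC = [CO2*]/α₀ = 2.135×10^-5 / 0.005878 = 3.633 mmol/kg
CA = (α₁ + 2α₂)·DIC = (0.8896 + 2×0.1045) × 3.633 = 3.99 mmol/kg

CA = 3.99 mmol/kg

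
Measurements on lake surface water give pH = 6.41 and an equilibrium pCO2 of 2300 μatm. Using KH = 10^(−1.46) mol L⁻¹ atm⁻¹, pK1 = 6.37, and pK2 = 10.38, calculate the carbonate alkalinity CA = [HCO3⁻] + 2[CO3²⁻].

CA = 0.0875 mmol/L

[CO2*] = KH · pCO2 = 10^(−1.46) × 2300×10^-6 = 7.975×10^-5 mol/L
α₀ = 1/(1 + K1/[H⁺] + K1K2/[H⁺]²) = 1/(1 + 10^+0.04 + 10^-3.93) = 0.4770
DIC = [CO2*]/α₀ = 7.975×10^-5 / 0.4770 = 0.1672 mmol/L
CA = (α₁ + 2α₂)·DIC = (0.5230 + 2×5.604×10^-5) × 0.1672 = 0.0875 mmol/L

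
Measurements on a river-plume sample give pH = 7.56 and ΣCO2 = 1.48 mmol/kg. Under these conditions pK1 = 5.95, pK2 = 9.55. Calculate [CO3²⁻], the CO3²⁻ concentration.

[CO3²⁻] = 14.6 μmol/kg

α₂ = 1 / (1 + [H⁺]/K2 + [H⁺]²/(K1K2)) = 1 / (1 + 10^+1.99 + 10^+0.38)
   = 1 / (1 + 97.724 + 2.3988) = 1/101.12 = 0.009889
[CO3²⁻] = α₂ × DIC = 0.009889 × 1.48 = 0.0146 mmol/kg = 14.6 μmol/kg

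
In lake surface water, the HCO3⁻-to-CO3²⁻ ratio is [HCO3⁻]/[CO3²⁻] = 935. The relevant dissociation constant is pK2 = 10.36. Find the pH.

From K2 = [H⁺][CO3²⁻]/[HCO3⁻]:  pH = pK2 − log₁₀([HCO3⁻]/[CO3²⁻])
log₁₀(935) = +2.971
pH = 10.36 − (+2.971) = 7.39

pH = 7.39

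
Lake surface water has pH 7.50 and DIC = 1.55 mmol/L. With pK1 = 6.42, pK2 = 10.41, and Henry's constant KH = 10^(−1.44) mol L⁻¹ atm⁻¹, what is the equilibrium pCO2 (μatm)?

α₀ = 1 / (1 + K1/[H⁺] + K1K2/[H⁺]²) = 1 / (1 + 10^+1.08 + 10^-1.83)
   = 1 / (1 + 12.023 + 0.014791) = 1/13.037 = 0.07670
[CO2*] = α₀ × DIC = 0.07670 × 1.55 = 0.1189 mmol/L
pCO2 = [CO2*]/KH = 1.189×10^-4 / 3.631×10^-2 = 3270 μatm

pCO2 = 3270 μatm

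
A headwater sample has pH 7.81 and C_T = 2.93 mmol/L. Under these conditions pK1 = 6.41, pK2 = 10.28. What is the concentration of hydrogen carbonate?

α₁ = 1 / (1 + [H⁺]/K1 + K2/[H⁺]) = 1 / (1 + 10^-1.40 + 10^-2.47)
   = 1 / (1 + 0.039811 + 0.0033884) = 1/1.0432 = 0.9586
[HCO3⁻] = α₁ × DIC = 0.9586 × 2.93 = 2.81 mmol/L

[HCO3⁻] = 2.81 mmol/L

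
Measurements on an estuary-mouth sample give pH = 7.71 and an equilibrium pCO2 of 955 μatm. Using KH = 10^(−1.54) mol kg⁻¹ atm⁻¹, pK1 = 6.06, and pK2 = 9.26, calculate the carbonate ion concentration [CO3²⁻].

[CO2*] = KH · pCO2 = 10^(−1.54) × 955×10^-6 = 2.754×10^-5 mol/kg
α₀ = 1/(1 + K1/[H⁺] + K1K2/[H⁺]²) = 1/(1 + 10^+1.65 + 10^+0.10) = 0.02131
DIC = [CO2*]/α₀ = 2.754×10^-5 / 0.02131 = 1.292 mmol/kg
[CO3²⁻] = α₂·DIC; α₂ = 0.02683, so [CO3²⁻] = 0.02683 × 1.292 = 0.0347 mmol/kg

[CO3²⁻] = 0.0347 mmol/kg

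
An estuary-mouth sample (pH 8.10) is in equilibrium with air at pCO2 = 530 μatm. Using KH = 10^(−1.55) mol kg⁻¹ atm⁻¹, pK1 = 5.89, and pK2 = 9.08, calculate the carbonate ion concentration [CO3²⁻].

[CO2*] = KH · pCO2 = 10^(−1.55) × 530×10^-6 = 1.494×10^-5 mol/kg
α₀ = 1/(1 + K1/[H⁺] + K1K2/[H⁺]²) = 1/(1 + 10^+2.21 + 10^+1.23) = 0.005551
DIC = [CO2*]/α₀ = 1.494×10^-5 / 0.005551 = 2.691 mmol/kg
[CO3²⁻] = α₂·DIC; α₂ = 0.09426, so [CO3²⁻] = 0.09426 × 2.691 = 0.254 mmol/kg

[CO3²⁻] = 0.254 mmol/kg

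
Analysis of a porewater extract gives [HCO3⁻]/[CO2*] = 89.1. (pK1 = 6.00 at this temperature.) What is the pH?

pH = 7.95

From K1 = [H⁺][HCO3⁻]/[CO2*]:  pH = pK1 + log₁₀([HCO3⁻]/[CO2*])
log₁₀(89.1) = +1.950
pH = 6.00 + (+1.950) = 7.95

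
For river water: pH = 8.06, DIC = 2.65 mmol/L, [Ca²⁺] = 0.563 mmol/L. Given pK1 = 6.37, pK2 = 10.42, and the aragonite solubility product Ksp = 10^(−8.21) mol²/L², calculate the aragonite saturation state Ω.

α₂ = 1 / (1 + [H⁺]/K2 + [H⁺]²/(K1K2)) = 1 / (1 + 10^+2.36 + 10^+0.67)
   = 1 / (1 + 229.09 + 4.6774) = 1/234.76 = 0.004260
[CO3²⁻] = α₂ × DIC = 0.004260 × 2.65 = 0.01129 mmol/L = 11.29 μmol/L
Ksp = 10^(−8.21) = 6.166×10^-9
Ω = [Ca²⁺][CO3²⁻]/Ksp = (0.563×10^-3)(1.129×10^-5) / 6.166×10^-9 = 1.03

Ω = 1.03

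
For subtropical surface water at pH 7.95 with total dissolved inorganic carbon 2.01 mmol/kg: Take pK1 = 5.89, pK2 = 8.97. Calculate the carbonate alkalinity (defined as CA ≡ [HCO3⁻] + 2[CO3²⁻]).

CA = 2.17 mmol/kg

CA = [HCO3⁻] + 2[CO3²⁻] = (α₁ + 2α₂)·DIC
At pH 7.95: [H⁺]/K1 = 10^-2.06 = 0.0087096, K2/[H⁺] = 10^-1.02 = 0.095499
α₁ = 1/(1 + 0.0087096 + 0.095499) = 1/1.1042 = 0.9056; α₂ = α₁·K2/[H⁺] = 0.08649
α₁ + 2α₂ = 1.0786
CA = 1.0786 × 2.01 = 2.17 mmol/kg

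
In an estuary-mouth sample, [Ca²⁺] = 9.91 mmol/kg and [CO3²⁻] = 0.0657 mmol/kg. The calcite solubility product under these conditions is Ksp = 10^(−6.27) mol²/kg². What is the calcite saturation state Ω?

Ksp = 10^(−6.27) = 5.370×10^-7
Ω = [Ca²⁺][CO3²⁻]/Ksp = (9.91×10^-3)(0.0657×10^-3) / 5.370×10^-7 = 1.21

Ω = 1.21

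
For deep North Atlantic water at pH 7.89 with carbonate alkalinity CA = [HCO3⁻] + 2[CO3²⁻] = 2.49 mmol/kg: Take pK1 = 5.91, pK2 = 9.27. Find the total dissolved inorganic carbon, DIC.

CA = [HCO3⁻] + 2[CO3²⁻] = (α₁ + 2α₂)·DIC
At pH 7.89: [H⁺]/K1 = 10^-1.98 = 0.010471, K2/[H⁺] = 10^-1.38 = 0.041687
α₁ = 1/(1 + 0.010471 + 0.041687) = 1/1.0522 = 0.9504; α₂ = α₁·K2/[H⁺] = 0.03962
α₁ + 2α₂ = 1.0297
DIC = CA / (α₁ + 2α₂) = 2.49 / 1.0297 = 2.42 mmol/kg

DIC = 2.42 mmol/kg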